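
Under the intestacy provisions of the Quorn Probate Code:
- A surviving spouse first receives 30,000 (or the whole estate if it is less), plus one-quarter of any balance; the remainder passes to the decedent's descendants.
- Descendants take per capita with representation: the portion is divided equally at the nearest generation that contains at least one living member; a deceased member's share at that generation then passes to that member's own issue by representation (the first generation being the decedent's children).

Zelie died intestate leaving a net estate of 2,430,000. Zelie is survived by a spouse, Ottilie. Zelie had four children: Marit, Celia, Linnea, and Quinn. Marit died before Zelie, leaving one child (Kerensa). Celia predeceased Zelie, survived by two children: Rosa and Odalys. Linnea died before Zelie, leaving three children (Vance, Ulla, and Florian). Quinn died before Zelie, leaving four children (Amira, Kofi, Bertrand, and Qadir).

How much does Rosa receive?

Ottilie first takes 30,000, leaving a balance of 2,400,000. Ottilie then takes one-quarter of the balance (600,000), for a total of 630,000. The remaining 1,800,000 passes to the descendants.
No child survives, so the initial division is made at the grandchildren's generation.
The descendants' portion (1,800,000) is divided into 10 shares of 180,000: Kerensa, Rosa, Odalys, Vance, Ulla, Florian, Amira, Kofi, Bertrand, and Qadir each take 180,000.

Rosa receives 180,000.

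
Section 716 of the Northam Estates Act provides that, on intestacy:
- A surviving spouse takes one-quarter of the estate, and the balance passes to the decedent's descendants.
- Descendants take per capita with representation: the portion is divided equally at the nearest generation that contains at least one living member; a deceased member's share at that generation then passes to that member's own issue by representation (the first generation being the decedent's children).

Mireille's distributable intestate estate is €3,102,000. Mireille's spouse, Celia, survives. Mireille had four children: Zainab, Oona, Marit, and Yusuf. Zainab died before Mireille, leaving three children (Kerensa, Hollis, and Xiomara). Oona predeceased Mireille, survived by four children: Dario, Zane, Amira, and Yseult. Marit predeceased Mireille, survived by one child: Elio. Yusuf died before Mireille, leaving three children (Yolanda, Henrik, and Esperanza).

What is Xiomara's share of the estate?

Celia takes one-quarter of €3,102,000 = €775,500. The remaining €2,326,500 passes to the descendants.
No child survives, so the initial division is made at the grandchildren's generation.
The descendants' portion (€2,326,500) is divided into 11 shares of €211,500: Kerensa, Hollis, Xiomara, Dario, Zane, Amira, Yseult, Elio, Yolanda, Henrik, and Esperanza each take €211,500.

Xiomara receives €211,500.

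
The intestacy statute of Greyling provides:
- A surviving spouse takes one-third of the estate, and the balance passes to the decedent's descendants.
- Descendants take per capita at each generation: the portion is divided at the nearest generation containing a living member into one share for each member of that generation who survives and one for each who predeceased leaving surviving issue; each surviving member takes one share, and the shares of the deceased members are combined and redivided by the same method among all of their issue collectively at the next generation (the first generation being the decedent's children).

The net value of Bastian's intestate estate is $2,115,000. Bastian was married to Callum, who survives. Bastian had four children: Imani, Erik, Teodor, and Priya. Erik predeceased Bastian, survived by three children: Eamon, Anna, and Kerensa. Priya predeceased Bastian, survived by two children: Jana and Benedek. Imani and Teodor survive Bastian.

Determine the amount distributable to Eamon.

Callum takes one-third of $2,115,000 = $705,000. The remaining $1,410,000 passes to the descendants.
The descendants' portion ($1,410,000) is divided at the children's generation into 4 shares of $352,500. Imani and Teodor each take $352,500. The 2 shares of the deceased (Erik and Priya) are combined into a pool of $705,000.
That pool ($705,000) is divided at the grandchildren's generation equally among Eamon, Anna, Kerensa, Jana, and Benedek: $141,000 each.

Eamon receives $141,000.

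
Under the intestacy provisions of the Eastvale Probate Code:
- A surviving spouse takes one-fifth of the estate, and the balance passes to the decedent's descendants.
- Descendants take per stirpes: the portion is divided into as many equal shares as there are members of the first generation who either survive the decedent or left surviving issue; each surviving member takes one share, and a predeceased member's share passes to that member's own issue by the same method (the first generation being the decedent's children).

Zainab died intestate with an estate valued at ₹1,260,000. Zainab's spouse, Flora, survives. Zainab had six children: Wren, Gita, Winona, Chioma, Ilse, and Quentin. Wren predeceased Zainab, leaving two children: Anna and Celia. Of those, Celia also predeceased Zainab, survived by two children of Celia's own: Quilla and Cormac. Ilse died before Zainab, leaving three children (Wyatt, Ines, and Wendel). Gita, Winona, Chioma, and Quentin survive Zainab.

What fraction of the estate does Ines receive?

Ines receives 2/45 of the estate.

Flora takes one-fifth of ₹1,260,000 = ₹252,000. The remaining ₹1,008,000 passes to the descendants.
The descendants' portion (₹1,008,000) is divided into 6 shares of ₹168,000: Gita, Winona, Chioma, and Quentin each take ₹168,000; Wren's ₹168,000 share passes to Wren's issue; Ilse's ₹168,000 share passes to Ilse's issue.
Wren's share (₹168,000) is divided into 2 shares of ₹84,000: Anna takes ₹84,000; Celia's ₹84,000 share passes to Celia's issue.
Celia's share (₹84,000) is divided into 2 shares of ₹42,000: Quilla and Cormac each take ₹42,000.
Ilse's share (₹168,000) is divided into 3 shares of ₹56,000: Wyatt, Ines, and Wendel each take ₹56,000.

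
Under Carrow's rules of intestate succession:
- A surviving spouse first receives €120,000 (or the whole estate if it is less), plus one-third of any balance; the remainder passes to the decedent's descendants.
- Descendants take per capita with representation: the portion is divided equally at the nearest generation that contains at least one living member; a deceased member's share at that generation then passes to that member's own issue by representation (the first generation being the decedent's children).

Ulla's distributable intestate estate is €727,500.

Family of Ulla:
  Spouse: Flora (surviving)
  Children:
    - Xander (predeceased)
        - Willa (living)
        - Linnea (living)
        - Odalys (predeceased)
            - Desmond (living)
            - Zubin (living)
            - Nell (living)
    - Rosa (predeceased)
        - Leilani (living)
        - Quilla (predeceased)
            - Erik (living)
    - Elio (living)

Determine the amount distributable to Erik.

Erik receives €67,500.

Flora first takes €120,000, leaving a balance of €607,500. Flora then takes one-third of the balance (€202,500), for a total of €322,500. The remaining €405,000 passes to the descendants.
The descendants' portion (€405,000) is divided into 3 shares of €135,000: Elio takes €135,000; Xander's €135,000 share passes to Xander's issue; Rosa's €135,000 share passes to Rosa's issue.
Xander's share (€135,000) is divided into 3 shares of €45,000: Willa and Linnea each take €45,000; Odalys's €45,000 share passes to Odalys's issue.
Odalys's share (€45,000) is divided into 3 shares of €15,000: Desmond, Zubin, and Nell each take €15,000.
Rosa's share (€135,000) is divided into 2 shares of €67,500: Leilani takes €67,500; Quilla's €67,500 share passes to Quilla's issue.
Quilla's share (€67,500) passes entirely to Erik.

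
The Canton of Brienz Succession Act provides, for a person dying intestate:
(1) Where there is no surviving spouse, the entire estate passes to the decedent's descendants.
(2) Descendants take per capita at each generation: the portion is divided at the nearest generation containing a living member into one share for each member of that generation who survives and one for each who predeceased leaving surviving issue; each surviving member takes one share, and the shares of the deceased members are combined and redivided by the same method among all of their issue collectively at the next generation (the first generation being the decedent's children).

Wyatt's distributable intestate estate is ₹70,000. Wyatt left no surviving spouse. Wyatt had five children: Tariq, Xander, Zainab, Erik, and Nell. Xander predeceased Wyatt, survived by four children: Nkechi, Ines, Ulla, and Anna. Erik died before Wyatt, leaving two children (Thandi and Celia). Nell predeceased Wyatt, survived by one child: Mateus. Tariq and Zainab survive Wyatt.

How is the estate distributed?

The entire ₹70,000 passes to the descendants.
That amount (₹70,000) is divided at the children's generation into 5 shares of ₹14,000. Tariq and Zainab each take ₹14,000. The 3 shares of the deceased (Xander, Erik, and Nell) are combined into a pool of ₹42,000.
That pool (₹42,000) is divided at the grandchildren's generation equally among Nkechi, Ines, Ulla, Anna, Thandi, Celia, and Mateus: ₹6,000 each.

Tariq: ₹14,000; Nkechi: ₹6,000; Ines: ₹6,000; Ulla: ₹6,000; Anna: ₹6,000; Zainab: ₹14,000; Thandi: ₹6,000; Celia: ₹6,000; Mateus: ₹6,000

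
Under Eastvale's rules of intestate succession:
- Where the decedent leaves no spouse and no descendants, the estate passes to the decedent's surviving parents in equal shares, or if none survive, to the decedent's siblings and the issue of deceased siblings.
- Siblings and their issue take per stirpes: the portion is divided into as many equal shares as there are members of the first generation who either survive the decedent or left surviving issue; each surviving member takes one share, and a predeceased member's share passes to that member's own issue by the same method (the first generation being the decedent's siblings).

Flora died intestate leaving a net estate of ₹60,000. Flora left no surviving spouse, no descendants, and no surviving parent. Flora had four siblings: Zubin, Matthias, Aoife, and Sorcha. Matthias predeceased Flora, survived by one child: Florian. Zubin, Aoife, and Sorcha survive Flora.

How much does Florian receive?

The entire ₹60,000 passes to the siblings and their issue.
That amount (₹60,000) is divided into 4 shares of ₹15,000: Zubin, Aoife, and Sorcha each take ₹15,000; Matthias's ₹15,000 share passes to Matthias's issue.
Matthias's share (₹15,000) passes entirely to Florian.

Florian receives ₹15,000.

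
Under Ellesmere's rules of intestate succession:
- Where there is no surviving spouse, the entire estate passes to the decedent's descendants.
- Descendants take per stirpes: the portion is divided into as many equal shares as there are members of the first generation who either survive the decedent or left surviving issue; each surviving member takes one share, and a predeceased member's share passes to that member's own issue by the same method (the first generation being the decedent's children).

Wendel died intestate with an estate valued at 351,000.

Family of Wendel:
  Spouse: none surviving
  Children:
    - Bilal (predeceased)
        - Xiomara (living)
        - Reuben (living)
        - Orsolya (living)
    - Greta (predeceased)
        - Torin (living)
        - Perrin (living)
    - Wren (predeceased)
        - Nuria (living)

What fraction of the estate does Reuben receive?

The entire 351,000 passes to the descendants.
That amount (351,000) is divided into 3 shares of 117,000: Bilal's 117,000 share passes to Bilal's issue; Greta's 117,000 share passes to Greta's issue; Wren's 117,000 share passes to Wren's issue.
Bilal's share (117,000) is divided into 3 shares of 39,000: Xiomara, Reuben, and Orsolya each take 39,000.
Greta's share (117,000) is divided into 2 shares of 58,500: Torin and Perrin each take 58,500.
Wren's share (117,000) passes entirely to Nuria.

Reuben receives 1/9 of the estate.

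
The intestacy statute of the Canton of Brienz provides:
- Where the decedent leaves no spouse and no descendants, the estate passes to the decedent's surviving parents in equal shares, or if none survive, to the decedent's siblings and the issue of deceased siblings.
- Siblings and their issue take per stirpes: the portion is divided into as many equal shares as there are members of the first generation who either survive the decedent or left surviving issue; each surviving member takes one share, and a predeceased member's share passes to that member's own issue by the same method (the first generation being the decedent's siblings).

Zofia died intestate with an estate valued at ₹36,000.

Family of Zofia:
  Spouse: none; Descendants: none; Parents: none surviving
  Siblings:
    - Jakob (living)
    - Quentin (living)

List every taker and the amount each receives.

The entire ₹36,000 passes to the siblings and their issue.
That amount (₹36,000) is divided into 2 shares of ₹18,000: Jakob and Quentin each take ₹18,000.

Jakob: ₹18,000; Quentin: ₹18,000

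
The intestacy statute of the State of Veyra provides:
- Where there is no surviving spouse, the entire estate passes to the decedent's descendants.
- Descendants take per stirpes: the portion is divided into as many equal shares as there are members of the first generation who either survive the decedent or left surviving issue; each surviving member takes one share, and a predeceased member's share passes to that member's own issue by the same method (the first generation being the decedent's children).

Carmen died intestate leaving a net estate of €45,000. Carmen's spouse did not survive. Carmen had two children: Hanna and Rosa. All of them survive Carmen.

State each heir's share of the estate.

The entire €45,000 passes to the descendants.
That amount (€45,000) is divided into 2 shares of €22,500: Hanna and Rosa each take €22,500.

Hanna: €22,500; Rosa: €22,500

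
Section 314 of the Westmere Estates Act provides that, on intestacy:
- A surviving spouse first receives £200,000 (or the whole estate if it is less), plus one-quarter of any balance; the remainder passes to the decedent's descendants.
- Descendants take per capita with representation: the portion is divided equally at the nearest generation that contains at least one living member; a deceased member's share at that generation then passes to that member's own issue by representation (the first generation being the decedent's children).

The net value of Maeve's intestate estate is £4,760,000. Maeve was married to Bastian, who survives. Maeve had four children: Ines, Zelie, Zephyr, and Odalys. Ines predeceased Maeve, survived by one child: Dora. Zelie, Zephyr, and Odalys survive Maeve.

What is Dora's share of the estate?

Bastian first takes £200,000, leaving a balance of £4,560,000. Bastian then takes one-quarter of the balance (£1,140,000), for a total of £1,340,000. The remaining £3,420,000 passes to the descendants.
The descendants' portion (£3,420,000) is divided into 4 shares of £855,000: Zelie, Zephyr, and Odalys each take £855,000; Ines's £855,000 share passes to Ines's issue.
Ines's share (£855,000) passes entirely to Dora.

Dora receives £855,000.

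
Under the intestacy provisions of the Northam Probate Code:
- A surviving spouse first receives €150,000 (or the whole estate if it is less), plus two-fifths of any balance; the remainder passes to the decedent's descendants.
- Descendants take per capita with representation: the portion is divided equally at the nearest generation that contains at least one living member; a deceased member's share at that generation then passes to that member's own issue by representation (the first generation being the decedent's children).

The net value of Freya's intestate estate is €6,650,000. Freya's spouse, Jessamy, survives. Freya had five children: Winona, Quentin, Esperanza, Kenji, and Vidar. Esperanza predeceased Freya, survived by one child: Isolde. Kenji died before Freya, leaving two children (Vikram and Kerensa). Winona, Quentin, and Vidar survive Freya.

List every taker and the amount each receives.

Jessamy first takes €150,000, leaving a balance of €6,500,000. Jessamy then takes two-fifths of the balance (€2,600,000), for a total of €2,750,000. The remaining €3,900,000 passes to the descendants.
The descendants' portion (€3,900,000) is divided into 5 shares of €780,000: Winona, Quentin, and Vidar each take €780,000; Esperanza's €780,000 share passes to Esperanza's issue; Kenji's €780,000 share passes to Kenji's issue.
Esperanza's share (€780,000) passes entirely to Isolde.
Kenji's share (€780,000) is divided into 2 shares of €390,000: Vikram and Kerensa each take €390,000.

Jessamy: €2,750,000; Winona: €780,000; Quentin: €780,000; Isolde: €780,000; Vikram: €390,000; Kerensa: €390,000; Vidar: €780,000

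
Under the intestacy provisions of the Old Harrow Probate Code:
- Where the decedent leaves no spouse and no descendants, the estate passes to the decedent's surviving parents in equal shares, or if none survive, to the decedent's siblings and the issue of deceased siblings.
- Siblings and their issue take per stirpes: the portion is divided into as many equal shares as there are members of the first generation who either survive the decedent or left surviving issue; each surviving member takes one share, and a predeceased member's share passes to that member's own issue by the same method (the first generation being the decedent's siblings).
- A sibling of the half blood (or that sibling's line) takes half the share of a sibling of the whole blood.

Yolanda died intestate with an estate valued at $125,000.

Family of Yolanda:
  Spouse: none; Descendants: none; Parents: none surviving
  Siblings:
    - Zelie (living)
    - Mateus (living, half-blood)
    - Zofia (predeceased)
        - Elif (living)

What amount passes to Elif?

The entire $125,000 passes to the siblings and their issue.
Counting each half-blood sibling's line as half a unit, there are 5/2 units in $125,000, so one unit is $50,000. Whole-blood lines (Zelie and Zofia) take $50,000 each; half-blood lines (Mateus) take $25,000 each.
Zofia's share ($50,000) passes entirely to Elif.

Elif receives $50,000.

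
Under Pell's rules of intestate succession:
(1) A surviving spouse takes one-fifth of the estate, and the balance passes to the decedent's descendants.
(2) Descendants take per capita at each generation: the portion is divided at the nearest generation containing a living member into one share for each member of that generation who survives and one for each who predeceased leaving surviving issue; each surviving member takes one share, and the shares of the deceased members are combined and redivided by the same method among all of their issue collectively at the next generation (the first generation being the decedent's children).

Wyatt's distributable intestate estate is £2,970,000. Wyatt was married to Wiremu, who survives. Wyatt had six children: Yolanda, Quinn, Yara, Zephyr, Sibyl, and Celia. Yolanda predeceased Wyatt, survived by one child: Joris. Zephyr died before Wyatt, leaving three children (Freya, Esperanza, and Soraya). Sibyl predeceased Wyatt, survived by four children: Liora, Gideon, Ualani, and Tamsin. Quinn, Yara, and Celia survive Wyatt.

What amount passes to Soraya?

Soraya receives £148,500.

Wiremu takes one-fifth of £2,970,000 = £594,000. The remaining £2,376,000 passes to the descendants.
The descendants' portion (£2,376,000) is divided at the children's generation into 6 shares of £396,000. Quinn, Yara, and Celia each take £396,000. The 3 shares of the deceased (Yolanda, Zephyr, and Sibyl) are combined into a pool of £1,188,000.
That pool (£1,188,000) is divided at the grandchildren's generation equally among Joris, Freya, Esperanza, Soraya, Liora, Gideon, Ualani, and Tamsin: £148,500 each.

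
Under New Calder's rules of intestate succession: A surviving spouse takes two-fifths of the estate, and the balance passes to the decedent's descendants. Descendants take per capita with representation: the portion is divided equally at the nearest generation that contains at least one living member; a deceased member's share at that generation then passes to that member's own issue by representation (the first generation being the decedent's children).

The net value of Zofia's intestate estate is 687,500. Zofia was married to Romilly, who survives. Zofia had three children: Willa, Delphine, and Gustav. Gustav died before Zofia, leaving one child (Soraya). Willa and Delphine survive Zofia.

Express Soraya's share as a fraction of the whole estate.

Romilly takes two-fifths of 687,500 = 275,000. The remaining 412,500 passes to the descendants.
The descendants' portion (412,500) is divided into 3 shares of 137,500: Willa and Delphine each take 137,500; Gustav's 137,500 share passes to Gustav's issue.
Gustav's share (137,500) passes entirely to Soraya.

Soraya receives 1/5 of the estate.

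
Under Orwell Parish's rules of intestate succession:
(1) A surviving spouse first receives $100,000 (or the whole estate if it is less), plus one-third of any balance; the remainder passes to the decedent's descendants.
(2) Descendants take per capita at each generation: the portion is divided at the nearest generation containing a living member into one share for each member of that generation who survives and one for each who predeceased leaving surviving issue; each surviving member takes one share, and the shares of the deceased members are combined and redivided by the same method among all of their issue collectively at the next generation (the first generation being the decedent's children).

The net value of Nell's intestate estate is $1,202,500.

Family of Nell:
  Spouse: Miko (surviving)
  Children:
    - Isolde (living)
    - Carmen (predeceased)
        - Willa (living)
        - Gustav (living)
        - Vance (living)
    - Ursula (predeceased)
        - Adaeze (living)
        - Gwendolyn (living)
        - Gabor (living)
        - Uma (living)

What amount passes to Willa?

Miko first takes $100,000, leaving a balance of $1,102,500. Miko then takes one-third of the balance ($367,500), for a total of $467,500. The remaining $735,000 passes to the descendants.
The descendants' portion ($735,000) is divided at the children's generation into 3 shares of $245,000. Isolde takes $245,000. The 2 shares of the deceased (Carmen and Ursula) are combined into a pool of $490,000.
That pool ($490,000) is divided at the grandchildren's generation equally among Willa, Gustav, Vance, Adaeze, Gwendolyn, Gabor, and Uma: $70,000 each.

Willa receives $70,000.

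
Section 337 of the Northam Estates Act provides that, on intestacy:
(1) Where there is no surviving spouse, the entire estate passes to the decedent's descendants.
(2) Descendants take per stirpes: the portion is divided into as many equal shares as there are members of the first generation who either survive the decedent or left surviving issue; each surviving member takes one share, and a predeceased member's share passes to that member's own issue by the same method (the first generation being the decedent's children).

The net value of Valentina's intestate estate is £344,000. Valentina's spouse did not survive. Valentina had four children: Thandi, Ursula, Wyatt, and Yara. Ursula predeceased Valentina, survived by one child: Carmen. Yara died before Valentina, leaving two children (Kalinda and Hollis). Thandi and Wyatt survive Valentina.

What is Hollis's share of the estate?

The entire £344,000 passes to the descendants.
That amount (£344,000) is divided into 4 shares of £86,000: Thandi and Wyatt each take £86,000; Ursula's £86,000 share passes to Ursula's issue; Yara's £86,000 share passes to Yara's issue.
Ursula's share (£86,000) passes entirely to Carmen.
Yara's share (£86,000) is divided into 2 shares of £43,000: Kalinda and Hollis each take £43,000.

Hollis receives £43,000.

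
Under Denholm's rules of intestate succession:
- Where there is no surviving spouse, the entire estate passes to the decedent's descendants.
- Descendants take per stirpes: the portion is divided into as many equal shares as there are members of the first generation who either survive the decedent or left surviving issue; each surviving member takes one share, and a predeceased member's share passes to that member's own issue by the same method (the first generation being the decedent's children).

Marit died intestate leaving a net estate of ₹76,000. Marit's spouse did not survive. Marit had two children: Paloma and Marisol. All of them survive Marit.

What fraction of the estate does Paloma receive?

Paloma receives 1/2 of the estate.

The entire ₹76,000 passes to the descendants.
That amount (₹76,000) is divided into 2 shares of ₹38,000: Paloma and Marisol each take ₹38,000.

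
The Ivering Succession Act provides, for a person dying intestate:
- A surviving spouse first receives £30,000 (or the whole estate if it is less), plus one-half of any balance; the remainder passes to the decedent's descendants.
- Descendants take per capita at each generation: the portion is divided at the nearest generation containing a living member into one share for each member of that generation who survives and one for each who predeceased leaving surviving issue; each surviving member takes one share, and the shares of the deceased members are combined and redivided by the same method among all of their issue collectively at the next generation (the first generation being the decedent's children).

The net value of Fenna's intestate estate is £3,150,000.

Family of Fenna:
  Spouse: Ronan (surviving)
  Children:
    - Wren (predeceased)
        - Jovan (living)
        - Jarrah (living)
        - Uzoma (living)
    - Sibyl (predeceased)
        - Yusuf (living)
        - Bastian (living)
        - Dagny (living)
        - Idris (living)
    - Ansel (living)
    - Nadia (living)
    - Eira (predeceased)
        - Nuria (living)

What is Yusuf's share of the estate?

Yusuf receives £117,000.

Ronan first takes £30,000, leaving a balance of £3,120,000. Ronan then takes one-half of the balance (£1,560,000), for a total of £1,590,000. The remaining £1,560,000 passes to the descendants.
The descendants' portion (£1,560,000) is divided at the children's generation into 5 shares of £312,000. Ansel and Nadia each take £312,000. The 3 shares of the deceased (Wren, Sibyl, and Eira) are combined into a pool of £936,000.
That pool (£936,000) is divided at the grandchildren's generation equally among Jovan, Jarrah, Uzoma, Yusuf, Bastian, Dagny, Idris, and Nuria: £117,000 each.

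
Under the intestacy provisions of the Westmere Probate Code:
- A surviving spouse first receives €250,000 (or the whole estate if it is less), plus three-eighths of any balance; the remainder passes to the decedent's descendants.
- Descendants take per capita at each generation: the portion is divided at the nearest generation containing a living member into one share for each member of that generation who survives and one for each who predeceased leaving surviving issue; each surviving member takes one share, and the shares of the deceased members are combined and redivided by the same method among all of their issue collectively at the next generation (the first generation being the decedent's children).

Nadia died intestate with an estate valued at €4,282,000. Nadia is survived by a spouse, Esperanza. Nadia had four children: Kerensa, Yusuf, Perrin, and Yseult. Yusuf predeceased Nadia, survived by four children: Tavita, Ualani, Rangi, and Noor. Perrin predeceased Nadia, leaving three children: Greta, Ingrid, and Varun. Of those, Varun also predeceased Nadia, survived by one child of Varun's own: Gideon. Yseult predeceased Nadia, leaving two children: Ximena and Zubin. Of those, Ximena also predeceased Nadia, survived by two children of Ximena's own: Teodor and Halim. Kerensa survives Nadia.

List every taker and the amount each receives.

Esperanza first takes €250,000, leaving a balance of €4,032,000. Esperanza then takes three-eighths of the balance (€1,512,000), for a total of €1,762,000. The remaining €2,520,000 passes to the descendants.
The descendants' portion (€2,520,000) is divided at the children's generation into 4 shares of €630,000. Kerensa takes €630,000. The 3 shares of the deceased (Yusuf, Perrin, and Yseult) are combined into a pool of €1,890,000.
That pool (€1,890,000) is divided at the grandchildren's generation into 9 shares of €210,000. Tavita, Ualani, Rangi, Noor, Greta, Ingrid, and Zubin each take €210,000. The 2 shares of the deceased (Varun and Ximena) are combined into a pool of €420,000.
That pool (€420,000) is divided at the great-grandchildren's generation equally among Gideon, Teodor, and Halim: €140,000 each.

Esperanza: €1,762,000; Kerensa: €630,000; Tavita: €210,000; Ualani: €210,000; Rangi: €210,000; Noor: €210,000; Greta: €210,000; Ingrid: €210,000; Gideon: €140,000; Teodor: €140,000; Halim: €140,000; Zubin: €210,000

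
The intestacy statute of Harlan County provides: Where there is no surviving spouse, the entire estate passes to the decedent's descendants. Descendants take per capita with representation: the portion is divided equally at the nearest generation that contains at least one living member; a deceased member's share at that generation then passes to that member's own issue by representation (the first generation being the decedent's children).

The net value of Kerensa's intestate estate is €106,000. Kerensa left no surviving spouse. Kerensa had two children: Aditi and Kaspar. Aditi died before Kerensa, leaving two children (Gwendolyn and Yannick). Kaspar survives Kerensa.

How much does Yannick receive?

Yannick receives €26,500.

The entire €106,000 passes to the descendants.
That amount (€106,000) is divided into 2 shares of €53,000: Kaspar takes €53,000; Aditi's €53,000 share passes to Aditi's issue.
Aditi's share (€53,000) is divided into 2 shares of €26,500: Gwendolyn and Yannick each take €26,500.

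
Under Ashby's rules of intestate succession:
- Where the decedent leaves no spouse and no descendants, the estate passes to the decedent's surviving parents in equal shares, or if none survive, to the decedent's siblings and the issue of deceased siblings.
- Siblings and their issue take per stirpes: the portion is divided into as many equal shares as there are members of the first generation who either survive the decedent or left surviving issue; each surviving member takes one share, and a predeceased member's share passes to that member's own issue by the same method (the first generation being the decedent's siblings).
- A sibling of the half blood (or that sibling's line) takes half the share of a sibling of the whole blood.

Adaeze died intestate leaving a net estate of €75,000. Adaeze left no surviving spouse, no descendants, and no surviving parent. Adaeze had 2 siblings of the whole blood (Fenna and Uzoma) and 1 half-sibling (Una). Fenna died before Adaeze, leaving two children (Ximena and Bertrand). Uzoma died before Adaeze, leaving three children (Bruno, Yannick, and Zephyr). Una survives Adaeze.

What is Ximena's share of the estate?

The entire €75,000 passes to the siblings and their issue.
Counting each half-blood sibling's line as half a unit, there are 5/2 units in €75,000, so one unit is €30,000. Whole-blood lines (Fenna and Uzoma) take €30,000 each; half-blood lines (Una) take €15,000 each.
Fenna's share (€30,000) is divided into 2 shares of €15,000: Ximena and Bertrand each take €15,000.
Uzoma's share (€30,000) is divided into 3 shares of €10,000: Bruno, Yannick, and Zephyr each take €10,000.

Ximena receives €15,000.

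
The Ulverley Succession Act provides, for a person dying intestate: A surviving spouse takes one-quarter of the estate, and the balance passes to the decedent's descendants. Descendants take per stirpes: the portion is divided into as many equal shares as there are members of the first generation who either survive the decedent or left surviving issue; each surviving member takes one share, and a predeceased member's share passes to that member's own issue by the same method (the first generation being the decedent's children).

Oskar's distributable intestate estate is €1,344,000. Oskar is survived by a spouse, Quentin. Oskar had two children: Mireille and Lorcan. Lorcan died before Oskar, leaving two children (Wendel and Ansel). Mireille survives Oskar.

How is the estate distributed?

Quentin takes one-quarter of €1,344,000 = €336,000. The remaining €1,008,000 passes to the descendants.
The descendants' portion (€1,008,000) is divided into 2 shares of €504,000: Mireille takes €504,000; Lorcan's €504,000 share passes to Lorcan's issue.
Lorcan's share (€504,000) is divided into 2 shares of €252,000: Wendel and Ansel each take €252,000.

Quentin: €336,000; Mireille: €504,000; Wendel: €252,000; Ansel: €252,000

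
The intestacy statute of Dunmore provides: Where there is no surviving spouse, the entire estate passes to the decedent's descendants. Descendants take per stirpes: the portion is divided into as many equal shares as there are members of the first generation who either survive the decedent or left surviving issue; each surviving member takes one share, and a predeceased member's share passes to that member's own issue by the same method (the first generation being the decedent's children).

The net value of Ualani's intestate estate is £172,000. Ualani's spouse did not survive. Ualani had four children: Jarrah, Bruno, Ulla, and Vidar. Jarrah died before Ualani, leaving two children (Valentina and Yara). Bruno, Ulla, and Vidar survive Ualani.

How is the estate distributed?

The entire £172,000 passes to the descendants.
That amount (£172,000) is divided into 4 shares of £43,000: Bruno, Ulla, and Vidar each take £43,000; Jarrah's £43,000 share passes to Jarrah's issue.
Jarrah's share (£43,000) is divided into 2 shares of £21,500: Valentina and Yara each take £21,500.

Valentina: £21,500; Yara: £21,500; Bruno: £43,000; Ulla: £43,000; Vidar: £43,000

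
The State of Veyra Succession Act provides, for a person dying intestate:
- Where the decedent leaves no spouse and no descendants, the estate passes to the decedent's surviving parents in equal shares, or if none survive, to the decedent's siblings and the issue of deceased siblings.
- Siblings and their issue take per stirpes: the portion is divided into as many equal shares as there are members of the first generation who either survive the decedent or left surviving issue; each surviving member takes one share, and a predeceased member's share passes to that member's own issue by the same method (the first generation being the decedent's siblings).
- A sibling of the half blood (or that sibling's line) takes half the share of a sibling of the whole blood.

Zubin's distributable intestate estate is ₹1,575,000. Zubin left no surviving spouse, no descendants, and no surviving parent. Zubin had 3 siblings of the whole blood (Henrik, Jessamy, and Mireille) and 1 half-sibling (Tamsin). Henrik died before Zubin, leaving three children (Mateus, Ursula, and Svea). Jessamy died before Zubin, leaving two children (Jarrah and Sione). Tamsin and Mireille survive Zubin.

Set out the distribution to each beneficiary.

The entire ₹1,575,000 passes to the siblings and their issue.
Counting each half-blood sibling's line as half a unit, there are 7/2 units in ₹1,575,000, so one unit is ₹450,000. Whole-blood lines (Henrik, Jessamy, and Mireille) take ₹450,000 each; half-blood lines (Tamsin) take ₹225,000 each.
Henrik's share (₹450,000) is divided into 3 shares of ₹150,000: Mateus, Ursula, and Svea each take ₹150,000.
Jessamy's share (₹450,000) is divided into 2 shares of ₹225,000: Jarrah and Sione each take ₹225,000.

Mateus: ₹150,000; Ursula: ₹150,000; Svea: ₹150,000; Jarrah: ₹225,000; Sione: ₹225,000; Tamsin: ₹225,000; Mireille: ₹450,000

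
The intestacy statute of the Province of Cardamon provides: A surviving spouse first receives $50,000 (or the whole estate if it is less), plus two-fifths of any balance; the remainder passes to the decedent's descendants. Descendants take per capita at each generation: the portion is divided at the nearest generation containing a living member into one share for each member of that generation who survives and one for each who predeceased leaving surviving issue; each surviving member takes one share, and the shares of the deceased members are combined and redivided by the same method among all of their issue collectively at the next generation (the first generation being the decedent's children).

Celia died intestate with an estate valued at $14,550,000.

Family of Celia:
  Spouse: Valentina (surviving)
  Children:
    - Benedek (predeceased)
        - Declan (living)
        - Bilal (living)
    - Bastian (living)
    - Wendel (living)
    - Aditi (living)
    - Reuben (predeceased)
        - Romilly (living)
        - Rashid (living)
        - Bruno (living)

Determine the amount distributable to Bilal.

Valentina first takes $50,000, leaving a balance of $14,500,000. Valentina then takes two-fifths of the balance ($5,800,000), for a total of $5,850,000. The remaining $8,700,000 passes to the descendants.
The descendants' portion ($8,700,000) is divided at the children's generation into 5 shares of $1,740,000. Bastian, Wendel, and Aditi each take $1,740,000. The 2 shares of the deceased (Benedek and Reuben) are combined into a pool of $3,480,000.
That pool ($3,480,000) is divided at the grandchildren's generation equally among Declan, Bilal, Romilly, Rashid, and Bruno: $696,000 each.

Bilal receives $696,000.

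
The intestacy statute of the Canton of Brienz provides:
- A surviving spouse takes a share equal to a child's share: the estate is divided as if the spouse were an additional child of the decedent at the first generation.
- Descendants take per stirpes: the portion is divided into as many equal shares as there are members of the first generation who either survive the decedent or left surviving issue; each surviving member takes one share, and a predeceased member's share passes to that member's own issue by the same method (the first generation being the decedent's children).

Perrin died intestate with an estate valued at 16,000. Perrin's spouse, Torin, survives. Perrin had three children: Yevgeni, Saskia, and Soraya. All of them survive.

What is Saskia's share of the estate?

The spouse counts as an additional share at the children's level, so there are 4 primary shares of 4,000. Torin takes one such share (4,000).
The children's combined portion (12,000) is divided into 3 shares of 4,000: Yevgeni, Saskia, and Soraya each take 4,000.

Saskia receives 4,000.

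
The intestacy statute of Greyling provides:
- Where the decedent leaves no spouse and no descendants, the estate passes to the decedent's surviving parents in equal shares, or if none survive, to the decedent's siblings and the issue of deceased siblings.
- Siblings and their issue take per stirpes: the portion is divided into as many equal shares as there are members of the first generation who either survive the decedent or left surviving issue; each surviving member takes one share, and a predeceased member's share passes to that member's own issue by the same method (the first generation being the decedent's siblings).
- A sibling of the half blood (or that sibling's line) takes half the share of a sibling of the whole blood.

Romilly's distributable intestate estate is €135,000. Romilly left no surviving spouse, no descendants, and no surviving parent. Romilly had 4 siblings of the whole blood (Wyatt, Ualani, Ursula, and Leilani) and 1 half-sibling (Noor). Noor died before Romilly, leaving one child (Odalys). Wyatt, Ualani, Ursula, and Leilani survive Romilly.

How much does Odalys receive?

Odalys receives €15,000.

The entire €135,000 passes to the siblings and their issue.
Counting each half-blood sibling's line as half a unit, there are 9/2 units in €135,000, so one unit is €30,000. Whole-blood lines (Wyatt, Ualani, Ursula, and Leilani) take €30,000 each; half-blood lines (Noor) take €15,000 each.
Noor's share (€15,000) passes entirely to Odalys.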